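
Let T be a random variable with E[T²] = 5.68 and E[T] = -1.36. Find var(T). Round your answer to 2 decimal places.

var(T) = 5.68 − (-1.36)² = 3.8304

3.83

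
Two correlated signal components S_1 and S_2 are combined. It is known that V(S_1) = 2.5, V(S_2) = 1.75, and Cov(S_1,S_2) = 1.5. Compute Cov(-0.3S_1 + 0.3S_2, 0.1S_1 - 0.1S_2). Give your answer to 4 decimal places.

Cov(-0.3S_1 + 0.3S_2, 0.1S_1 - 0.1S_2) = (-0.3)(0.1)V(S_1) + (0.3)(-0.1)V(S_2) + [(-0.3)(-0.1) + (0.3)(0.1)]Cov(S_1,S_2)
= -0.03·2.5 + -0.03·1.75 + 0.06·1.5 = -0.0375

-0.0375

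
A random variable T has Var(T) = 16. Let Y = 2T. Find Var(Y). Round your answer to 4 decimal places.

64.0000

Var(2T) = (2)²·Var(T) = 4·16 = 64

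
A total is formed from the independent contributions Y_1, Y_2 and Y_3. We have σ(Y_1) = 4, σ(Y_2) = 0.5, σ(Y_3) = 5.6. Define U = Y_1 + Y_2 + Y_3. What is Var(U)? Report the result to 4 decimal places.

Var(Y_1) = 16, Var(Y_2) = 0.25, Var(Y_3) = 31.36
By independence, Var(U) = (1)²Var(Y_1) + (1)²Var(Y_2) + (1)²Var(Y_3)
= (1)²·16 + (1)²·0.25 + (1)²·31.36 = 47.61

47.6100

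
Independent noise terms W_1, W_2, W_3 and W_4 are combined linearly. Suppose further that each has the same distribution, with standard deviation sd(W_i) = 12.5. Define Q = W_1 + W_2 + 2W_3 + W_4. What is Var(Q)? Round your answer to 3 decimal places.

Var(W_i) = (12.5)² = 156.25
By independence, Var(Q) = (1)²Var(W_1) + (1)²Var(W_2) + (2)²Var(W_3) + (1)²Var(W_4)
= (1)²·156.25 + (1)²·156.25 + (2)²·156.25 + (1)²·156.25 = 1093.75

1093.750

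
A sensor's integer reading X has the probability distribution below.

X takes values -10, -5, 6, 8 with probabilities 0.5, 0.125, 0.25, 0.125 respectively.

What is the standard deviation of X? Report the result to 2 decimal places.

7.77

E[X] = (-10)(0.5) + (-5)(0.125) + (6)(0.25) + (8)(0.125) = -3.125
E[X²] = (-10)²(0.5) + (-5)²(0.125) + (6)²(0.25) + (8)²(0.125) = 70.125
Var(X) = E[X²] − (E[X])² = 70.125 − (-3.125)² = 60.359375
SD(X) = √60.359375 ≈ 7.77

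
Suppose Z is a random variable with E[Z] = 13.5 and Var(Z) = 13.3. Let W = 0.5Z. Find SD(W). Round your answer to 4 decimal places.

Var(0.5Z) = (0.5)²·13.3 = 3.325
SD(W) = √3.325 ≈ 1.8235

1.8235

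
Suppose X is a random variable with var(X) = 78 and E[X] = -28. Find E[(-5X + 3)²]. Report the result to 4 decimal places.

22399.0000

E[-5X + 3] = -5·-28 + 3 = 143
var(-5X + 3) = (-5)²·78 = 1950
E[(-5X + 3)²] = var((-5X + 3)) + (E[(-5X + 3)])² = 1950 + (143)² = 22399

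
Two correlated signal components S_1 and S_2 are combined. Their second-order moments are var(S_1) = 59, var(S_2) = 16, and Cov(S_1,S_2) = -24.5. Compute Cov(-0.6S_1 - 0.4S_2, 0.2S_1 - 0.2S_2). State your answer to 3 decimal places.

Cov(-0.6S_1 - 0.4S_2, 0.2S_1 - 0.2S_2) = (-0.6)(0.2)var(S_1) + (-0.4)(-0.2)var(S_2) + [(-0.6)(-0.2) + (-0.4)(0.2)]Cov(S_1,S_2)
= -0.12·59 + 0.08·16 + 0.04·-24.5 = -6.78

-6.780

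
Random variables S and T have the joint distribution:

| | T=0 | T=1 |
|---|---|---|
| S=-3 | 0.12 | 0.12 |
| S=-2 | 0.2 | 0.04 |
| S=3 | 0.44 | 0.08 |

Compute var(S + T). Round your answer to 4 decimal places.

E[S] = 0.36,  E[T] = 0.24,  E[ST] = -0.2
var(S) = 7.8 − (0.36)² = 7.6704;  var(T) = 0.24 − (0.24)² = 0.1824
Cov(S,T) = -0.2 − (0.36)(0.24) = -0.2864
var(S + T) = (1)²·7.6704 + (1)²·0.1824 + 2·(1)·(1)·-0.2864 = 7.28

7.2800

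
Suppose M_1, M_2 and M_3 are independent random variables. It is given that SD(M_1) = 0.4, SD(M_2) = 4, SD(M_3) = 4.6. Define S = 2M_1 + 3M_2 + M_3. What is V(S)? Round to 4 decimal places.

165.8000

V(M_1) = 0.16, V(M_2) = 16, V(M_3) = 21.16
By independence, V(S) = (2)²V(M_1) + (3)²V(M_2) + (1)²V(M_3)
= (2)²·0.16 + (3)²·16 + (1)²·21.16 = 165.8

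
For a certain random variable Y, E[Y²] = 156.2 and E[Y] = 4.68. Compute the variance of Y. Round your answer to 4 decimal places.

134.2976

Var(Y) = 156.2 − (4.68)² = 134.2976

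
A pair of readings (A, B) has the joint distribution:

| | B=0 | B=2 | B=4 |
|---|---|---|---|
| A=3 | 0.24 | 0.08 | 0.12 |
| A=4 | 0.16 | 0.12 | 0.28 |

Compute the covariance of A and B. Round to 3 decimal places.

E[A] = 3.56,  E[B] = 2
E[AB] = 7.36
cov(A,B) = E[AB] − E[A]E[B] = 7.36 − (3.56)(2) = 0.24

0.240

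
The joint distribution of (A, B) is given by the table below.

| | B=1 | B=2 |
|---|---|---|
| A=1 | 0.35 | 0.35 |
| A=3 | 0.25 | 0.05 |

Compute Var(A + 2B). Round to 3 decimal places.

E[A] = 1.6,  E[B] = 1.4,  E[AB] = 2.1
Var(A) = 3.4 − (1.6)² = 0.84;  Var(B) = 2.2 − (1.4)² = 0.24
Cov(A,B) = 2.1 − (1.6)(1.4) = -0.14
Var(A + 2B) = (1)²·0.84 + (2)²·0.24 + 2·(1)·(2)·-0.14 = 1.24

1.240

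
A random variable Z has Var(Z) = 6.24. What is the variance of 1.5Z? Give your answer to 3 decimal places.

14.040

Var(1.5Z) = (1.5)²·Var(Z) = 2.25·6.24 = 14.04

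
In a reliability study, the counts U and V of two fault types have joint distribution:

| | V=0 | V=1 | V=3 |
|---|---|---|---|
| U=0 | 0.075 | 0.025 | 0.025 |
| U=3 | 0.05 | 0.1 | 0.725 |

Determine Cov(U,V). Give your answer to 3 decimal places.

0.591

E[U] = 2.625,  E[V] = 2.375
E[UV] = 6.825
Cov(U,V) = E[UV] − E[U]E[V] = 6.825 − (2.625)(2.375) = 0.590625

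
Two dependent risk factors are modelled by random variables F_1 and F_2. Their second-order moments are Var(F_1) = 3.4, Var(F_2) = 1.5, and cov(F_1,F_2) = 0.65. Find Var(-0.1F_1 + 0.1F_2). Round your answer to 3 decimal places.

0.036

Var(-0.1F_1 + 0.1F_2) = (-0.1)²·Var(F_1) + (0.1)²·Var(F_2) + 2·(-0.1)·(0.1)·cov(F_1,F_2)
= 0.01·3.4 + 0.01·1.5 + -0.02·0.65 = 0.036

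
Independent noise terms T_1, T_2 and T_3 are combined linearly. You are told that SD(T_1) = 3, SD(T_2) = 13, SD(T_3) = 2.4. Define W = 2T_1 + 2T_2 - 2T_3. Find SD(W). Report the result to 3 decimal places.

Var(T_1) = 9, Var(T_2) = 169, Var(T_3) = 5.76
By independence, Var(W) = (2)²Var(T_1) + (2)²Var(T_2) + (-2)²Var(T_3)
= (2)²·9 + (2)²·169 + (-2)²·5.76 = 735.04
SD(W) = √735.04 ≈ 27.112

27.112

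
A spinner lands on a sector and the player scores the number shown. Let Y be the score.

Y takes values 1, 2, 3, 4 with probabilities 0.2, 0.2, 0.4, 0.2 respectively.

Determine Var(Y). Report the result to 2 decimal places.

1.04

E[Y] = (1)(0.2) + (2)(0.2) + (3)(0.4) + (4)(0.2) = 2.6
E[Y²] = (1)²(0.2) + (2)²(0.2) + (3)²(0.4) + (4)²(0.2) = 7.8
Var(Y) = E[Y²] − (E[Y])² = 7.8 − (2.6)² = 1.04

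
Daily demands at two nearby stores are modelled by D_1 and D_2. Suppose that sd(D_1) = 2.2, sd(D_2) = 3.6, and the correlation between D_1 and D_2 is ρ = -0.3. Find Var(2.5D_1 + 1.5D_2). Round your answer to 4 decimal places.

Var(D_1) = (2.2)² = 4.84;  Var(D_2) = (3.6)² = 12.96
Cov(D_1,D_2) = ρ·sd(D_1)·sd(D_2) = -0.3·2.2·3.6 = -2.376
Var(2.5D_1 + 1.5D_2) = (2.5)²·Var(D_1) + (1.5)²·Var(D_2) + 2·(2.5)·(1.5)·Cov(D_1,D_2)
= 6.25·4.84 + 2.25·12.96 + 7.5·-2.376 = 41.59

41.5900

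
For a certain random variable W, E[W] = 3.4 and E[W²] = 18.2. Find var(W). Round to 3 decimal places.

var(W) = 18.2 − (3.4)² = 6.64

6.640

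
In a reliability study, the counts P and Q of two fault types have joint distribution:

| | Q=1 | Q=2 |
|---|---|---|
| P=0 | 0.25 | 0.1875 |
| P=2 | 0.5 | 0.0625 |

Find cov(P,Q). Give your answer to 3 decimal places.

-0.156

E[P] = 1.125,  E[Q] = 1.25
E[PQ] = 1.25
cov(P,Q) = E[PQ] − E[P]E[Q] = 1.25 − (1.125)(1.25) = -0.15625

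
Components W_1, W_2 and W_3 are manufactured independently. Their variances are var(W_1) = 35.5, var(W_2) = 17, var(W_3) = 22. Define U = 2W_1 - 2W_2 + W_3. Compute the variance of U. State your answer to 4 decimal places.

232.0000

By independence, var(U) = (2)²var(W_1) + (-2)²var(W_2) + (1)²var(W_3)
= (2)²·35.5 + (-2)²·17 + (1)²·22 = 232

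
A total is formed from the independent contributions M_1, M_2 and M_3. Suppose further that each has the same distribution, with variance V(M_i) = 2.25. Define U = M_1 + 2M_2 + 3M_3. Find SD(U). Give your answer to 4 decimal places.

5.6125

By independence, V(U) = (1)²V(M_1) + (2)²V(M_2) + (3)²V(M_3)
= (1)²·2.25 + (2)²·2.25 + (3)²·2.25 = 31.5
SD(U) = √31.5 ≈ 5.6125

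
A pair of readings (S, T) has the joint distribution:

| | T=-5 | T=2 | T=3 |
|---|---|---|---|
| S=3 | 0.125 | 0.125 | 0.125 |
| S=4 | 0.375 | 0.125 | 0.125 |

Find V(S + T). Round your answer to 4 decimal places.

13.4844

E[S] = 3.625,  E[T] = -1.25,  E[ST] = -5
V(S) = 13.375 − (3.625)² = 0.234375;  V(T) = 15.75 − (-1.25)² = 14.1875
Cov(S,T) = -5 − (3.625)(-1.25) = -0.46875
V(S + T) = (1)²·0.234375 + (1)²·14.1875 + 2·(1)·(1)·-0.46875 = 13.484375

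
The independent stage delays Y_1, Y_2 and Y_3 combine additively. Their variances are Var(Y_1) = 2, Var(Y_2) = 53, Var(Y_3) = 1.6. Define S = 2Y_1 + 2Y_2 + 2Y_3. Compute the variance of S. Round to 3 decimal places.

By independence, Var(S) = (2)²Var(Y_1) + (2)²Var(Y_2) + (2)²Var(Y_3)
= (2)²·2 + (2)²·53 + (2)²·1.6 = 226.4

226.400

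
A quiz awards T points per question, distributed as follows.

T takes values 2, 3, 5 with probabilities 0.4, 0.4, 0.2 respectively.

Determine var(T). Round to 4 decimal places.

E[T] = (2)(0.4) + (3)(0.4) + (5)(0.2) = 3
E[T²] = (2)²(0.4) + (3)²(0.4) + (5)²(0.2) = 10.2
var(T) = E[T²] − (E[T])² = 10.2 − (3)² = 1.2

1.2000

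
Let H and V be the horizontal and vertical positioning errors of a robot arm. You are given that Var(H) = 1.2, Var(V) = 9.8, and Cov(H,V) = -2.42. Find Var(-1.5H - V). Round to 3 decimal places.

Var(-1.5H - V) = (-1.5)²·Var(H) + (-1)²·Var(V) + 2·(-1.5)·(-1)·Cov(H,V)
= 2.25·1.2 + 1·9.8 + 3·-2.42 = 5.24

5.240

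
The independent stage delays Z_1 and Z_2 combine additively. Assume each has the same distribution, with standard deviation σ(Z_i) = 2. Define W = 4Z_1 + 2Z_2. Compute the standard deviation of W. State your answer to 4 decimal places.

8.9443

V(Z_i) = (2)² = 4
By independence, V(W) = (4)²V(Z_1) + (2)²V(Z_2)
= (4)²·4 + (2)²·4 = 80
σ(W) = √80 ≈ 8.9443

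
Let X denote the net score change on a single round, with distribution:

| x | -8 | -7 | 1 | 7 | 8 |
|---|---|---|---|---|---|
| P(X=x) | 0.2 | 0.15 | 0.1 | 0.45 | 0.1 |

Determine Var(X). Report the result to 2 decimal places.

E[X] = (-8)(0.2) + (-7)(0.15) + (1)(0.1) + (7)(0.45) + (8)(0.1) = 1.4
E[X²] = (-8)²(0.2) + (-7)²(0.15) + (1)²(0.1) + (7)²(0.45) + (8)²(0.1) = 48.7
Var(X) = E[X²] − (E[X])² = 48.7 − (1.4)² = 46.74

46.74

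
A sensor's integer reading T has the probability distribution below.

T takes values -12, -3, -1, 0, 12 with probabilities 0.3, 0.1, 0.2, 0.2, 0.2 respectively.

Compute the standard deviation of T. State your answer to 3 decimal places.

8.379

E[T] = (-12)(0.3) + (-3)(0.1) + (-1)(0.2) + (0)(0.2) + (12)(0.2) = -1.7
E[T²] = (-12)²(0.3) + (-3)²(0.1) + (-1)²(0.2) + (0)²(0.2) + (12)²(0.2) = 73.1
V(T) = E[T²] − (E[T])² = 73.1 − (-1.7)² = 70.21
SD(T) = √70.21 ≈ 8.379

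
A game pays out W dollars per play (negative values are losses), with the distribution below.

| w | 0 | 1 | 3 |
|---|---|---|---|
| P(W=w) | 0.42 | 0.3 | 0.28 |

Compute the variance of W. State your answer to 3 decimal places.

E[W] = (0)(0.42) + (1)(0.3) + (3)(0.28) = 1.14
E[W²] = (0)²(0.42) + (1)²(0.3) + (3)²(0.28) = 2.82
var(W) = E[W²] − (E[W])² = 2.82 − (1.14)² = 1.5204

1.520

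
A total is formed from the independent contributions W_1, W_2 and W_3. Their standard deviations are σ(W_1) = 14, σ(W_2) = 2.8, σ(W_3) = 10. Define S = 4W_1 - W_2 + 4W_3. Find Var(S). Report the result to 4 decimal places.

4743.8400

Var(W_1) = 196, Var(W_2) = 7.84, Var(W_3) = 100
By independence, Var(S) = (4)²Var(W_1) + (-1)²Var(W_2) + (4)²Var(W_3)
= (4)²·196 + (-1)²·7.84 + (4)²·100 = 4743.84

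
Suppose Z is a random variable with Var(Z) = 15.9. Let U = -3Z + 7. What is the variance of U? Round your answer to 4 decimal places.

143.1000

Var(-3Z + 7) = (-3)²·Var(Z) = 9·15.9 = 143.1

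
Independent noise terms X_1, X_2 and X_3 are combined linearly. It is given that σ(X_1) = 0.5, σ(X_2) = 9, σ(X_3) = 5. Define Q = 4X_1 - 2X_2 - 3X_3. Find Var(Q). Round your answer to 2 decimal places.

Var(X_1) = 0.25, Var(X_2) = 81, Var(X_3) = 25
By independence, Var(Q) = (4)²Var(X_1) + (-2)²Var(X_2) + (-3)²Var(X_3)
= (4)²·0.25 + (-2)²·81 + (-3)²·25 = 553

553.00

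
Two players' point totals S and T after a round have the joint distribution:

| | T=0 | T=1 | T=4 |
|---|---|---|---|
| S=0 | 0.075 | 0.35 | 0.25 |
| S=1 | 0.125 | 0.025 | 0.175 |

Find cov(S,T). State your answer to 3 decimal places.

0.051

E[S] = 0.325,  E[T] = 2.075
E[ST] = 0.725
cov(S,T) = E[ST] − E[S]E[T] = 0.725 − (0.325)(2.075) = 0.050625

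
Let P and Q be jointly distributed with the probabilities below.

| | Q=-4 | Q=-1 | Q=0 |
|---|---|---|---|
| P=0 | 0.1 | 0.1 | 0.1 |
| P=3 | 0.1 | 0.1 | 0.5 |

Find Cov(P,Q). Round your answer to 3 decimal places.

0.600

E[P] = 2.1,  E[Q] = -1
E[PQ] = -1.5
Cov(P,Q) = E[PQ] − E[P]E[Q] = -1.5 − (2.1)(-1) = 0.6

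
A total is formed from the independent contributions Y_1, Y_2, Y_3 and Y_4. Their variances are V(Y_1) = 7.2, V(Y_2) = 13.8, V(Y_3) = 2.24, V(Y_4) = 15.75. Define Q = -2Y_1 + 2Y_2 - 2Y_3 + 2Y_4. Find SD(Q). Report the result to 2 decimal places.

12.49

By independence, V(Q) = (-2)²V(Y_1) + (2)²V(Y_2) + (-2)²V(Y_3) + (2)²V(Y_4)
= (-2)²·7.2 + (2)²·13.8 + (-2)²·2.24 + (2)²·15.75 = 155.96
SD(Q) = √155.96 ≈ 12.49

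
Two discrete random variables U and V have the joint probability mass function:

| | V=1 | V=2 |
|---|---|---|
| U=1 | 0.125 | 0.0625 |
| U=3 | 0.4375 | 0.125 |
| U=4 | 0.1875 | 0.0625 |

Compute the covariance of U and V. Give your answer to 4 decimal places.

E[U] = 2.875,  E[V] = 1.25
E[UV] = 3.5625
Cov(U,V) = E[UV] − E[U]E[V] = 3.5625 − (2.875)(1.25) = -0.03125

-0.0313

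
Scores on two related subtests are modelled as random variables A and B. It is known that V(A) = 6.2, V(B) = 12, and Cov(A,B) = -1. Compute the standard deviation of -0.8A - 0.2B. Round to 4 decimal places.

V(-0.8A - 0.2B) = (-0.8)²·V(A) + (-0.2)²·V(B) + 2·(-0.8)·(-0.2)·Cov(A,B)
= 0.64·6.2 + 0.04·12 + 0.32·-1 = 4.128
SD(-0.8A - 0.2B) = √4.128 ≈ 2.0317

2.0317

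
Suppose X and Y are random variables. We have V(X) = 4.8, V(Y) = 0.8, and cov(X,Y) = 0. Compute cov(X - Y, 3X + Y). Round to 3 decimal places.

cov(X - Y, 3X + Y) = (1)(3)V(X) + (-1)(1)V(Y) + [(1)(1) + (-1)(3)]cov(X,Y)
= 3·4.8 + -1·0.8 + -2·0 = 13.6

13.600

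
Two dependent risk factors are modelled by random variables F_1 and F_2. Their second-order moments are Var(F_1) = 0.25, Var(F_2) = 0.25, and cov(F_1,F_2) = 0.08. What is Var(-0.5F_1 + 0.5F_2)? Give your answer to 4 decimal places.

0.0850

Var(-0.5F_1 + 0.5F_2) = (-0.5)²·Var(F_1) + (0.5)²·Var(F_2) + 2·(-0.5)·(0.5)·cov(F_1,F_2)
= 0.25·0.25 + 0.25·0.25 + -0.5·0.08 = 0.085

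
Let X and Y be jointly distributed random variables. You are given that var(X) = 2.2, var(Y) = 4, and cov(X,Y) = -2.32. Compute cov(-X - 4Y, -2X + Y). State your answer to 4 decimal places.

cov(-X - 4Y, -2X + Y) = (-1)(-2)var(X) + (-4)(1)var(Y) + [(-1)(1) + (-4)(-2)]cov(X,Y)
= 2·2.2 + -4·4 + 7·-2.32 = -27.84

-27.8400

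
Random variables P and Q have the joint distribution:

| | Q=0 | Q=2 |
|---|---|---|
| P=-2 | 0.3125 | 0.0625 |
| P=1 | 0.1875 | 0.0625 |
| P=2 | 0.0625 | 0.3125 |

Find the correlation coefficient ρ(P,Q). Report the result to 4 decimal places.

0.5116

E[P] = 0.25,  E[Q] = 0.875
E[PQ] = 1.125
cov(P,Q) = E[PQ] − E[P]E[Q] = 1.125 − (0.25)(0.875) = 0.90625
Var(P) = 3.1875,  Var(Q) = 0.984375
ρ = 0.90625 / √(3.1875·0.984375) ≈ 0.5116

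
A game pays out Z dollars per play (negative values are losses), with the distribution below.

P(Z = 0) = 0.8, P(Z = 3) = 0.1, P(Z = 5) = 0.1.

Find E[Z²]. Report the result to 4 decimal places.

E[Z²] = (0)²(0.8) + (3)²(0.1) + (5)²(0.1) = 3.4

3.4000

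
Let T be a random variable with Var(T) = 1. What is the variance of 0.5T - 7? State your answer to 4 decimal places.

Var(0.5T - 7) = (0.5)²·Var(T) = 0.25·1 = 0.25

0.2500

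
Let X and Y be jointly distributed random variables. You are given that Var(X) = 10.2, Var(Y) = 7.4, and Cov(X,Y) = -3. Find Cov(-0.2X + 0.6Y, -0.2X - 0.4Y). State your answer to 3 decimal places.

Cov(-0.2X + 0.6Y, -0.2X - 0.4Y) = (-0.2)(-0.2)Var(X) + (0.6)(-0.4)Var(Y) + [(-0.2)(-0.4) + (0.6)(-0.2)]Cov(X,Y)
= 0.04·10.2 + -0.24·7.4 + -0.04·-3 = -1.248

-1.248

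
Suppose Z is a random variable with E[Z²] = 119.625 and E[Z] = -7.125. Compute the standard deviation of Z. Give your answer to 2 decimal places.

Var(Z) = 119.625 − (-7.125)² = 68.859375
sd(Z) = √68.859375 ≈ 8.30

8.30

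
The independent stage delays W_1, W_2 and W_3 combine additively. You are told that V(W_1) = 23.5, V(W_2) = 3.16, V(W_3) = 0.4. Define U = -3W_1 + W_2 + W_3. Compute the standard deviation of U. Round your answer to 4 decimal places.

14.6649

By independence, V(U) = (-3)²V(W_1) + (1)²V(W_2) + (1)²V(W_3)
= (-3)²·23.5 + (1)²·3.16 + (1)²·0.4 = 215.06
σ(U) = √215.06 ≈ 14.6649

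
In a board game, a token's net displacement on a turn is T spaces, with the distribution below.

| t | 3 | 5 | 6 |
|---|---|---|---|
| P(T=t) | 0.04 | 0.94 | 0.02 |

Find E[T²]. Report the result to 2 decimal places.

E[T²] = (3)²(0.04) + (5)²(0.94) + (6)²(0.02) = 24.58

24.58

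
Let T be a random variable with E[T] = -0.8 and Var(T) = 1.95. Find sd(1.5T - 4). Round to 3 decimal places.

2.095

Var(1.5T - 4) = (1.5)²·1.95 = 4.3875
sd(1.5T - 4) = √4.3875 ≈ 2.095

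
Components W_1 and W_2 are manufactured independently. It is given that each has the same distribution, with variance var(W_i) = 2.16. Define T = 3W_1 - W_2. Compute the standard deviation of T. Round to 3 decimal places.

4.648

By independence, var(T) = (3)²var(W_1) + (-1)²var(W_2)
= (3)²·2.16 + (-1)²·2.16 = 21.6
SD(T) = √21.6 ≈ 4.648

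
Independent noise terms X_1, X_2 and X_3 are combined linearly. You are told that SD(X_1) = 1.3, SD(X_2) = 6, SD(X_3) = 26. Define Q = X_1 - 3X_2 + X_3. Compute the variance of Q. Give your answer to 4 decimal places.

var(X_1) = 1.69, var(X_2) = 36, var(X_3) = 676
By independence, var(Q) = (1)²var(X_1) + (-3)²var(X_2) + (1)²var(X_3)
= (1)²·1.69 + (-3)²·36 + (1)²·676 = 1001.69

1001.6900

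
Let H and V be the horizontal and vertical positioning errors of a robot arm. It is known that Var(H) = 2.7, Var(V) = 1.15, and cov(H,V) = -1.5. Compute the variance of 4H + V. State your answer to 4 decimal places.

32.3500

Var(4H + V) = (4)²·Var(H) + (1)²·Var(V) + 2·(4)·(1)·cov(H,V)
= 16·2.7 + 1·1.15 + 8·-1.5 = 32.35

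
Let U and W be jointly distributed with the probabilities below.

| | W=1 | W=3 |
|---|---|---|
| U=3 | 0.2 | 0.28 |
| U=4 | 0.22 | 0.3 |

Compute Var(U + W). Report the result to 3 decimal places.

1.218

E[U] = 3.52,  E[W] = 2.16,  E[UW] = 7.6
Var(U) = 12.64 − (3.52)² = 0.2496;  Var(W) = 5.64 − (2.16)² = 0.9744
cov(U,W) = 7.6 − (3.52)(2.16) = -0.0032
Var(U + W) = (1)²·0.2496 + (1)²·0.9744 + 2·(1)·(1)·-0.0032 = 1.2176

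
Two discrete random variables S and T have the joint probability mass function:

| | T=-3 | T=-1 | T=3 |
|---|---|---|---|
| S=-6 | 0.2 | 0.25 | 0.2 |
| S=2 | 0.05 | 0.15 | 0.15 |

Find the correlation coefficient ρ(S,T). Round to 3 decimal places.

E[S] = -3.2,  E[T] = -0.1
E[ST] = 1.8
Cov(S,T) = E[ST] − E[S]E[T] = 1.8 − (-3.2)(-0.1) = 1.48
V(S) = 14.56,  V(T) = 5.79
ρ = 1.48 / √(14.56·5.79) ≈ 0.161

0.161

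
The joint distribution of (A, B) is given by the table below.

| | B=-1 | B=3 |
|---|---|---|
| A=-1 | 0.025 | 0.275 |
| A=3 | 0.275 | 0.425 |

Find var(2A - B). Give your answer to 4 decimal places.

E[A] = 1.8,  E[B] = 1.8,  E[AB] = 2.2
var(A) = 6.6 − (1.8)² = 3.36;  var(B) = 6.6 − (1.8)² = 3.36
cov(A,B) = 2.2 − (1.8)(1.8) = -1.04
var(2A - B) = (2)²·3.36 + (-1)²·3.36 + 2·(2)·(-1)·-1.04 = 20.96

20.9600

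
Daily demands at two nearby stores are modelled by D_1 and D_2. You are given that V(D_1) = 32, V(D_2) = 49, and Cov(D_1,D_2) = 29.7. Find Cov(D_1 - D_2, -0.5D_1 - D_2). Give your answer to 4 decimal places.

18.1500

Cov(D_1 - D_2, -0.5D_1 - D_2) = (1)(-0.5)V(D_1) + (-1)(-1)V(D_2) + [(1)(-1) + (-1)(-0.5)]Cov(D_1,D_2)
= -0.5·32 + 1·49 + -0.5·29.7 = 18.15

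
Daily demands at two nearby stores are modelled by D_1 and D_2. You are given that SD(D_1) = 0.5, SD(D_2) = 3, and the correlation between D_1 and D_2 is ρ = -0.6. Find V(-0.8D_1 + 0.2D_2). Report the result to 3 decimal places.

0.808

V(D_1) = (0.5)² = 0.25;  V(D_2) = (3)² = 9
cov(D_1,D_2) = ρ·SD(D_1)·SD(D_2) = -0.6·0.5·3 = -0.9
V(-0.8D_1 + 0.2D_2) = (-0.8)²·V(D_1) + (0.2)²·V(D_2) + 2·(-0.8)·(0.2)·cov(D_1,D_2)
= 0.64·0.25 + 0.04·9 + -0.32·-0.9 = 0.808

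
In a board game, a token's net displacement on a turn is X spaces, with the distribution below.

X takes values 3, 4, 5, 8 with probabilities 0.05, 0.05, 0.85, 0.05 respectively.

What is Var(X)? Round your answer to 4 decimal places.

E[X] = (3)(0.05) + (4)(0.05) + (5)(0.85) + (8)(0.05) = 5
E[X²] = (3)²(0.05) + (4)²(0.05) + (5)²(0.85) + (8)²(0.05) = 25.7
Var(X) = E[X²] − (E[X])² = 25.7 − (5)² = 0.7

0.7000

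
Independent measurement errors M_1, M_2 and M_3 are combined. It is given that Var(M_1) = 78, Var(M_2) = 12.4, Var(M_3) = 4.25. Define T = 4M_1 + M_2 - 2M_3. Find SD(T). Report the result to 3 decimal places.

By independence, Var(T) = (4)²Var(M_1) + (1)²Var(M_2) + (-2)²Var(M_3)
= (4)²·78 + (1)²·12.4 + (-2)²·4.25 = 1277.4
SD(T) = √1277.4 ≈ 35.741

35.741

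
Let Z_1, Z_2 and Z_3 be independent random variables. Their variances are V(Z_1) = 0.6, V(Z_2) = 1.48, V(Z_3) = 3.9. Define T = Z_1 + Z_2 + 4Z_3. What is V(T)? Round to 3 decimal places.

By independence, V(T) = (1)²V(Z_1) + (1)²V(Z_2) + (4)²V(Z_3)
= (1)²·0.6 + (1)²·1.48 + (4)²·3.9 = 64.48

64.480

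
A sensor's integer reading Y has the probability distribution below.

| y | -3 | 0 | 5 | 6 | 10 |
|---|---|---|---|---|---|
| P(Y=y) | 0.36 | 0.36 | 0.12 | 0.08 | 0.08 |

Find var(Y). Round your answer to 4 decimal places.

E[Y] = (-3)(0.36) + (0)(0.36) + (5)(0.12) + (6)(0.08) + (10)(0.08) = 0.8
E[Y²] = (-3)²(0.36) + (0)²(0.36) + (5)²(0.12) + (6)²(0.08) + (10)²(0.08) = 17.12
var(Y) = E[Y²] − (E[Y])² = 17.12 − (0.8)² = 16.48

16.4800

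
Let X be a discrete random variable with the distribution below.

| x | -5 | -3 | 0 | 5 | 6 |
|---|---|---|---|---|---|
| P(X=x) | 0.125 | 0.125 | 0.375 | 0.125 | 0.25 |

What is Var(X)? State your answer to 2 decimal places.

E[X] = (-5)(0.125) + (-3)(0.125) + (0)(0.375) + (5)(0.125) + (6)(0.25) = 1.125
E[X²] = (-5)²(0.125) + (-3)²(0.125) + (0)²(0.375) + (5)²(0.125) + (6)²(0.25) = 16.375
Var(X) = E[X²] − (E[X])² = 16.375 − (1.125)² = 15.109375

15.11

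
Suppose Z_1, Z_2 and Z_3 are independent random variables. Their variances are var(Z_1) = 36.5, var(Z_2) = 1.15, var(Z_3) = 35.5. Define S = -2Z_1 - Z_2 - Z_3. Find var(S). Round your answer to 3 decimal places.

182.650

By independence, var(S) = (-2)²var(Z_1) + (-1)²var(Z_2) + (-1)²var(Z_3)
= (-2)²·36.5 + (-1)²·1.15 + (-1)²·35.5 = 182.65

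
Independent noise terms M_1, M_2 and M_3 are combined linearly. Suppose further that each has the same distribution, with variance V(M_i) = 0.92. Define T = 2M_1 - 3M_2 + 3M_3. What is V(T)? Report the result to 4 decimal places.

By independence, V(T) = (2)²V(M_1) + (-3)²V(M_2) + (3)²V(M_3)
= (2)²·0.92 + (-3)²·0.92 + (3)²·0.92 = 20.24

20.2400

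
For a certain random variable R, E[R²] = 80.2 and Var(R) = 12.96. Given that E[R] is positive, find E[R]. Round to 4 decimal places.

(E[R])² = E[R²] − Var(R) = 80.2 − 12.96 = 67.24
E[R] = √67.24 = 8.2

8.2000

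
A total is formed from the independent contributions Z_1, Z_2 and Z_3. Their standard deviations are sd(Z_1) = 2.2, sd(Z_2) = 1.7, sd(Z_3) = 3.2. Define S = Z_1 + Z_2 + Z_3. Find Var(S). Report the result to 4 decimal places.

17.9700

Var(Z_1) = 4.84, Var(Z_2) = 2.89, Var(Z_3) = 10.24
By independence, Var(S) = (1)²Var(Z_1) + (1)²Var(Z_2) + (1)²Var(Z_3)
= (1)²·4.84 + (1)²·2.89 + (1)²·10.24 = 17.97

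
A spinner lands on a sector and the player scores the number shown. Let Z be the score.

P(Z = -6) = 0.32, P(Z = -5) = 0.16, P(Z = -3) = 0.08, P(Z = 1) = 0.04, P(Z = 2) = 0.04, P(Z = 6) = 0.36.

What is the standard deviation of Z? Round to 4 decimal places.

E[Z] = (-6)(0.32) + (-5)(0.16) + (-3)(0.08) + (1)(0.04) + (2)(0.04) + (6)(0.36) = -0.68
E[Z²] = (-6)²(0.32) + (-5)²(0.16) + (-3)²(0.08) + (1)²(0.04) + (2)²(0.04) + (6)²(0.36) = 29.4
V(Z) = E[Z²] − (E[Z])² = 29.4 − (-0.68)² = 28.9376
σ(Z) = √28.9376 ≈ 5.3794

5.3794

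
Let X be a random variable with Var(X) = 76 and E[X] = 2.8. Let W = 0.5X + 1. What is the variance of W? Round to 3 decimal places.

Var(0.5X + 1) = (0.5)²·Var(X) = 0.25·76 = 19

19.000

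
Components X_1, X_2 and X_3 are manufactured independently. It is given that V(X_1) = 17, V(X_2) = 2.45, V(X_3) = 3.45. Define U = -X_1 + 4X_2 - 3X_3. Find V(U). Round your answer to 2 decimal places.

By independence, V(U) = (-1)²V(X_1) + (4)²V(X_2) + (-3)²V(X_3)
= (-1)²·17 + (4)²·2.45 + (-3)²·3.45 = 87.25

87.25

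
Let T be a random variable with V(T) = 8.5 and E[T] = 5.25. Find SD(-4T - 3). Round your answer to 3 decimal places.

V(-4T - 3) = (-4)²·8.5 = 136
SD(-4T - 3) = √136 ≈ 11.662

11.662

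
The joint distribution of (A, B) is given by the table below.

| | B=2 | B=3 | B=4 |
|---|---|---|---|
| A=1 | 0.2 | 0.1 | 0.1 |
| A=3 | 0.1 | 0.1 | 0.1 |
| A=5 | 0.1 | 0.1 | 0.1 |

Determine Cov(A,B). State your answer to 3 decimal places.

E[A] = 2.8,  E[B] = 2.9
E[AB] = 8.3
Cov(A,B) = E[AB] − E[A]E[B] = 8.3 − (2.8)(2.9) = 0.18

0.180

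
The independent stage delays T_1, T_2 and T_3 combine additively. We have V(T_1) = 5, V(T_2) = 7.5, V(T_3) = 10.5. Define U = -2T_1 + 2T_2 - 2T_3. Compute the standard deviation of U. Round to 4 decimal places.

By independence, V(U) = (-2)²V(T_1) + (2)²V(T_2) + (-2)²V(T_3)
= (-2)²·5 + (2)²·7.5 + (-2)²·10.5 = 92
SD(U) = √92 ≈ 9.5917

9.5917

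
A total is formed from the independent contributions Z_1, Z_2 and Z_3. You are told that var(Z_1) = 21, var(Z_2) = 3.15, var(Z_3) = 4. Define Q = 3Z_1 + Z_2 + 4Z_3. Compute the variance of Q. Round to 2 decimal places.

By independence, var(Q) = (3)²var(Z_1) + (1)²var(Z_2) + (4)²var(Z_3)
= (3)²·21 + (1)²·3.15 + (4)²·4 = 256.15

256.15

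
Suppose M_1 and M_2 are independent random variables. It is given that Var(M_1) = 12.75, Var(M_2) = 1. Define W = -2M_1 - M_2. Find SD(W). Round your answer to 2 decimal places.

By independence, Var(W) = (-2)²Var(M_1) + (-1)²Var(M_2)
= (-2)²·12.75 + (-1)²·1 = 52
SD(W) = √52 ≈ 7.21

7.21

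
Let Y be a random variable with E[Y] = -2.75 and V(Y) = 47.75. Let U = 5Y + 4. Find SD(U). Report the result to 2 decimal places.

V(5Y + 4) = (5)²·47.75 = 1193.75
SD(U) = √1193.75 ≈ 34.55

34.55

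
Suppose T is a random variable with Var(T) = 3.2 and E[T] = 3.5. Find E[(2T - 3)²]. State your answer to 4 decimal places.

E[2T - 3] = 2·3.5 − 3 = 4
Var(2T - 3) = (2)²·3.2 = 12.8
E[(2T - 3)²] = Var((2T - 3)) + (E[(2T - 3)])² = 12.8 + (4)² = 28.8

28.8000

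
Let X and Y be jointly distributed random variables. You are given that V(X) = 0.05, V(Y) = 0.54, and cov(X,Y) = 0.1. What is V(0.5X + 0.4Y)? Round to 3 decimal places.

V(0.5X + 0.4Y) = (0.5)²·V(X) + (0.4)²·V(Y) + 2·(0.5)·(0.4)·cov(X,Y)
= 0.25·0.05 + 0.16·0.54 + 0.4·0.1 = 0.1389

0.139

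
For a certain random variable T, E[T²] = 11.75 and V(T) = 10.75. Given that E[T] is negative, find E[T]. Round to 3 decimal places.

-1.000

(E[T])² = E[T²] − V(T) = 11.75 − 10.75 = 1
E[T] = −√1 = -1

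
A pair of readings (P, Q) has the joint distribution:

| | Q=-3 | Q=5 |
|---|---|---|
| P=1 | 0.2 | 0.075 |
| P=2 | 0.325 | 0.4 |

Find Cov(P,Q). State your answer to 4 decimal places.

0.4450

E[P] = 1.725,  E[Q] = 0.8
E[PQ] = 1.825
Cov(P,Q) = E[PQ] − E[P]E[Q] = 1.825 − (1.725)(0.8) = 0.445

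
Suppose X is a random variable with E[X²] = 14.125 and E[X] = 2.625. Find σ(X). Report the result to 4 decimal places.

2.6897

V(X) = 14.125 − (2.625)² = 7.234375
σ(X) = √7.234375 ≈ 2.6897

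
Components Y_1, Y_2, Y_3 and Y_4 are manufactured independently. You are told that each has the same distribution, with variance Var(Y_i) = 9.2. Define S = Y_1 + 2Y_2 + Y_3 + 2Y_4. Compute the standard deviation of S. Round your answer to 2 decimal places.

By independence, Var(S) = (1)²Var(Y_1) + (2)²Var(Y_2) + (1)²Var(Y_3) + (2)²Var(Y_4)
= (1)²·9.2 + (2)²·9.2 + (1)²·9.2 + (2)²·9.2 = 92
SD(S) = √92 ≈ 9.59

9.59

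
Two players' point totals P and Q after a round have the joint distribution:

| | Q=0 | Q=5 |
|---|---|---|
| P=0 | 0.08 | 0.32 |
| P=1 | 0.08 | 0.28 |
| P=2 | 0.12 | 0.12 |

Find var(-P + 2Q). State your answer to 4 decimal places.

E[P] = 0.84,  E[Q] = 3.6,  E[PQ] = 2.6
var(P) = 1.32 − (0.84)² = 0.6144;  var(Q) = 18 − (3.6)² = 5.04
Cov(P,Q) = 2.6 − (0.84)(3.6) = -0.424
var(-P + 2Q) = (-1)²·0.6144 + (2)²·5.04 + 2·(-1)·(2)·-0.424 = 22.4704

22.4704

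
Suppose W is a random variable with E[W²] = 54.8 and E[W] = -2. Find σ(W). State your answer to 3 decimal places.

7.127

V(W) = 54.8 − (-2)² = 50.8
σ(W) = √50.8 ≈ 7.127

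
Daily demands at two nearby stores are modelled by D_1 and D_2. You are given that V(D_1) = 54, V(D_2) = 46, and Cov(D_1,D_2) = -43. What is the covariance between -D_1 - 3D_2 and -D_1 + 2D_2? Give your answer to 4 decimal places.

-265.0000

Cov(-D_1 - 3D_2, -D_1 + 2D_2) = (-1)(-1)V(D_1) + (-3)(2)V(D_2) + [(-1)(2) + (-3)(-1)]Cov(D_1,D_2)
= 1·54 + -6·46 + 1·-43 = -265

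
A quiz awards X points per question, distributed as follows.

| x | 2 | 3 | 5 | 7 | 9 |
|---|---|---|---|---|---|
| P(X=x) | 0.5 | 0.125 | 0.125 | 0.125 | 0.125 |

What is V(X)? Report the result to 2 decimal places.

6.50

E[X] = (2)(0.5) + (3)(0.125) + (5)(0.125) + (7)(0.125) + (9)(0.125) = 4
E[X²] = (2)²(0.5) + (3)²(0.125) + (5)²(0.125) + (7)²(0.125) + (9)²(0.125) = 22.5
V(X) = E[X²] − (E[X])² = 22.5 − (4)² = 6.5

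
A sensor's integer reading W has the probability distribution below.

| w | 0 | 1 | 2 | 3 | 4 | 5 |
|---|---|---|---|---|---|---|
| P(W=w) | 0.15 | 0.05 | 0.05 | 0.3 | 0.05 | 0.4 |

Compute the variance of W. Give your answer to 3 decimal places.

3.188

E[W] = (0)(0.15) + (1)(0.05) + (2)(0.05) + (3)(0.3) + (4)(0.05) + (5)(0.4) = 3.25
E[W²] = (0)²(0.15) + (1)²(0.05) + (2)²(0.05) + (3)²(0.3) + (4)²(0.05) + (5)²(0.4) = 13.75
var(W) = E[W²] − (E[W])² = 13.75 − (3.25)² = 3.1875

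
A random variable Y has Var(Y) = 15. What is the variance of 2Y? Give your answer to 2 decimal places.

60.00

Var(2Y) = (2)²·Var(Y) = 4·15 = 60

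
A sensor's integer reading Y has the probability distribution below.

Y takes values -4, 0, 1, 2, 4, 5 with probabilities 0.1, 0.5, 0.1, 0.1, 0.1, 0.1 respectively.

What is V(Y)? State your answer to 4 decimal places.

5.5600

E[Y] = (-4)(0.1) + (0)(0.5) + (1)(0.1) + (2)(0.1) + (4)(0.1) + (5)(0.1) = 0.8
E[Y²] = (-4)²(0.1) + (0)²(0.5) + (1)²(0.1) + (2)²(0.1) + (4)²(0.1) + (5)²(0.1) = 6.2
V(Y) = E[Y²] − (E[Y])² = 6.2 − (0.8)² = 5.56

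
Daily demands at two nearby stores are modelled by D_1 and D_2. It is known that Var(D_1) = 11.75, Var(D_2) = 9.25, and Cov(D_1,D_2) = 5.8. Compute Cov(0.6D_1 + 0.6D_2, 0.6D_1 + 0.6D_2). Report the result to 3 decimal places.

11.736

Cov(0.6D_1 + 0.6D_2, 0.6D_1 + 0.6D_2) = (0.6)(0.6)Var(D_1) + (0.6)(0.6)Var(D_2) + [(0.6)(0.6) + (0.6)(0.6)]Cov(D_1,D_2)
= 0.36·11.75 + 0.36·9.25 + 0.72·5.8 = 11.736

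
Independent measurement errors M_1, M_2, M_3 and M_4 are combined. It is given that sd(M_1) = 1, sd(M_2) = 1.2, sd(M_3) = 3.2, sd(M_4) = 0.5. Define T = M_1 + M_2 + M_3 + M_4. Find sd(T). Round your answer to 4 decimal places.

V(M_1) = 1, V(M_2) = 1.44, V(M_3) = 10.24, V(M_4) = 0.25
By independence, V(T) = (1)²V(M_1) + (1)²V(M_2) + (1)²V(M_3) + (1)²V(M_4)
= (1)²·1 + (1)²·1.44 + (1)²·10.24 + (1)²·0.25 = 12.93
sd(T) = √12.93 ≈ 3.5958

3.5958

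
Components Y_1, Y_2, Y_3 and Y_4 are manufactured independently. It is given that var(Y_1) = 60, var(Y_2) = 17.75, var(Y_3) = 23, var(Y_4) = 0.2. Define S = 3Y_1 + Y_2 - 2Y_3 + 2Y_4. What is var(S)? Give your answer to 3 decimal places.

650.550

By independence, var(S) = (3)²var(Y_1) + (1)²var(Y_2) + (-2)²var(Y_3) + (2)²var(Y_4)
= (3)²·60 + (1)²·17.75 + (-2)²·23 + (2)²·0.2 = 650.55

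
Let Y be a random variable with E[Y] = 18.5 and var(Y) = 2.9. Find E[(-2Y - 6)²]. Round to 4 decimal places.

1860.6000

E[-2Y - 6] = -2·18.5 − 6 = -43
var(-2Y - 6) = (-2)²·2.9 = 11.6
E[(-2Y - 6)²] = var((-2Y - 6)) + (E[(-2Y - 6)])² = 11.6 + (-43)² = 1860.6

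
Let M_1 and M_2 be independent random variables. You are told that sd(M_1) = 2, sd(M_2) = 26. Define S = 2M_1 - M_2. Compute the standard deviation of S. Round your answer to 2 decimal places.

V(M_1) = 4, V(M_2) = 676
By independence, V(S) = (2)²V(M_1) + (-1)²V(M_2)
= (2)²·4 + (-1)²·676 = 692
sd(S) = √692 ≈ 26.31

26.31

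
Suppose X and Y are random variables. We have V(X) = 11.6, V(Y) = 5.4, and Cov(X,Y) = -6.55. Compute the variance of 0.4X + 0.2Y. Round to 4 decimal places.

1.0240

V(0.4X + 0.2Y) = (0.4)²·V(X) + (0.2)²·V(Y) + 2·(0.4)·(0.2)·Cov(X,Y)
= 0.16·11.6 + 0.04·5.4 + 0.16·-6.55 = 1.024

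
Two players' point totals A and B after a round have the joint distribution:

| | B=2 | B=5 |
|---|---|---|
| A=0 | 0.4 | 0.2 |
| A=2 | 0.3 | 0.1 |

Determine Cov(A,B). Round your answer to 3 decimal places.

E[A] = 0.8,  E[B] = 2.9
E[AB] = 2.2
Cov(A,B) = E[AB] − E[A]E[B] = 2.2 − (0.8)(2.9) = -0.12

-0.120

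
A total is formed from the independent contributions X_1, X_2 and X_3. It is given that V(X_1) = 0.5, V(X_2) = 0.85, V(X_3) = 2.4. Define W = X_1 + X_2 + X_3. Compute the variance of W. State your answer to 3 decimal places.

3.750

By independence, V(W) = (1)²V(X_1) + (1)²V(X_2) + (1)²V(X_3)
= (1)²·0.5 + (1)²·0.85 + (1)²·2.4 = 3.75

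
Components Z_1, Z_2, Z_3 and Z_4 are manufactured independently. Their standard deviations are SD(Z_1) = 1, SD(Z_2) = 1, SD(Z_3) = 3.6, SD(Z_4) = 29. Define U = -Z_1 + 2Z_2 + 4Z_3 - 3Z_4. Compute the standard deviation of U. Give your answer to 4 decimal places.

88.2120

Var(Z_1) = 1, Var(Z_2) = 1, Var(Z_3) = 12.96, Var(Z_4) = 841
By independence, Var(U) = (-1)²Var(Z_1) + (2)²Var(Z_2) + (4)²Var(Z_3) + (-3)²Var(Z_4)
= (-1)²·1 + (2)²·1 + (4)²·12.96 + (-3)²·841 = 7781.36
SD(U) = √7781.36 ≈ 88.2120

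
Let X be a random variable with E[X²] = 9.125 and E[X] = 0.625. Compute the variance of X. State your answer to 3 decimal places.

V(X) = 9.125 − (0.625)² = 8.734375

8.734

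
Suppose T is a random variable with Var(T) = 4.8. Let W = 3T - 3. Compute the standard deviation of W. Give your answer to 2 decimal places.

Var(3T - 3) = (3)²·4.8 = 43.2
σ(W) = √43.2 ≈ 6.57

6.57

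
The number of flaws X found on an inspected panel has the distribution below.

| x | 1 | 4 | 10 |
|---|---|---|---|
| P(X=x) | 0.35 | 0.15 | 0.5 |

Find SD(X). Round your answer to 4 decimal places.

4.1650

E[X] = (1)(0.35) + (4)(0.15) + (10)(0.5) = 5.95
E[X²] = (1)²(0.35) + (4)²(0.15) + (10)²(0.5) = 52.75
var(X) = E[X²] − (E[X])² = 52.75 − (5.95)² = 17.3475
SD(X) = √17.3475 ≈ 4.1650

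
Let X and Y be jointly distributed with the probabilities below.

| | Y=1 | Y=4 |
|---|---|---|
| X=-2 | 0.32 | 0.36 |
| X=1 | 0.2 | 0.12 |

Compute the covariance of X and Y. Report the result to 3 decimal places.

-0.302

E[X] = -1.04,  E[Y] = 2.44
E[XY] = -2.84
Cov(X,Y) = E[XY] − E[X]E[Y] = -2.84 − (-1.04)(2.44) = -0.3024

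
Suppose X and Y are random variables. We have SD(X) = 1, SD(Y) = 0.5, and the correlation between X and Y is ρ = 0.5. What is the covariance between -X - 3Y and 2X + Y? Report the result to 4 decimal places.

-4.5000

Var(X) = (1)² = 1;  Var(Y) = (0.5)² = 0.25
cov(X,Y) = ρ·SD(X)·SD(Y) = 0.5·1·0.5 = 0.25
cov(-X - 3Y, 2X + Y) = (-1)(2)Var(X) + (-3)(1)Var(Y) + [(-1)(1) + (-3)(2)]cov(X,Y)
= -2·1 + -3·0.25 + -7·0.25 = -4.5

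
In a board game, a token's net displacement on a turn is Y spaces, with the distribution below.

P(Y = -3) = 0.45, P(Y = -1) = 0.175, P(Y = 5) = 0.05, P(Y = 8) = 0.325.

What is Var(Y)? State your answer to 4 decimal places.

24.5194

E[Y] = (-3)(0.45) + (-1)(0.175) + (5)(0.05) + (8)(0.325) = 1.325
E[Y²] = (-3)²(0.45) + (-1)²(0.175) + (5)²(0.05) + (8)²(0.325) = 26.275
Var(Y) = E[Y²] − (E[Y])² = 26.275 − (1.325)² = 24.519375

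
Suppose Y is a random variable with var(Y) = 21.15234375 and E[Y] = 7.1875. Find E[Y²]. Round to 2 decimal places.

72.81

E[Y²] = var(Y) + (E[Y])² = 21.15234375 + (7.1875)² = 72.8125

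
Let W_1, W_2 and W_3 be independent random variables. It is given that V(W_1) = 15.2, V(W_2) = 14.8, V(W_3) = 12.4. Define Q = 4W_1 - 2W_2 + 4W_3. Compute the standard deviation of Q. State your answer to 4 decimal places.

22.3786

By independence, V(Q) = (4)²V(W_1) + (-2)²V(W_2) + (4)²V(W_3)
= (4)²·15.2 + (-2)²·14.8 + (4)²·12.4 = 500.8
sd(Q) = √500.8 ≈ 22.3786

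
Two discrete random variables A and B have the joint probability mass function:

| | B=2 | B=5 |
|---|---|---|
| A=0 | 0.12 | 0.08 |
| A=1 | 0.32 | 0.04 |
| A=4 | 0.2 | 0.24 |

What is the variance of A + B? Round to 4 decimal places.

E[A] = 2.12,  E[B] = 3.08,  E[AB] = 7.24
V(A) = 7.4 − (2.12)² = 2.9056;  V(B) = 11.56 − (3.08)² = 2.0736
Cov(A,B) = 7.24 − (2.12)(3.08) = 0.7104
V(A + B) = (1)²·2.9056 + (1)²·2.0736 + 2·(1)·(1)·0.7104 = 6.4

6.4000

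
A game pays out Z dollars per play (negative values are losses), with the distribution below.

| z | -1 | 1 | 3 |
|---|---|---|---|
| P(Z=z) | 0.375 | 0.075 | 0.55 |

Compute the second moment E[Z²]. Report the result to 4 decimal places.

E[Z²] = (-1)²(0.375) + (1)²(0.075) + (3)²(0.55) = 5.4

5.4000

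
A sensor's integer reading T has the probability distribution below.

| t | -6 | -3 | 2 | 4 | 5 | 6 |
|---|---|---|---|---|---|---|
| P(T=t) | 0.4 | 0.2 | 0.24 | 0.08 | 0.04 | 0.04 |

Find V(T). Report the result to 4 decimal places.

17.7824

E[T] = (-6)(0.4) + (-3)(0.2) + (2)(0.24) + (4)(0.08) + (5)(0.04) + (6)(0.04) = -1.76
E[T²] = (-6)²(0.4) + (-3)²(0.2) + (2)²(0.24) + (4)²(0.08) + (5)²(0.04) + (6)²(0.04) = 20.88
V(T) = E[T²] − (E[T])² = 20.88 − (-1.76)² = 17.7824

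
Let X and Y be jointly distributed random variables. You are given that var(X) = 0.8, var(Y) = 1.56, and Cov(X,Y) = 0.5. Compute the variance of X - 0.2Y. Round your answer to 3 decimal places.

var(X - 0.2Y) = (1)²·var(X) + (-0.2)²·var(Y) + 2·(1)·(-0.2)·Cov(X,Y)
= 1·0.8 + 0.04·1.56 + -0.4·0.5 = 0.6624

0.662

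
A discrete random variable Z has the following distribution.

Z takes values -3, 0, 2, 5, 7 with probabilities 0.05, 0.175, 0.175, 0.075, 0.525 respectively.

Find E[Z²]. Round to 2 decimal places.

E[Z²] = (-3)²(0.05) + (0)²(0.175) + (2)²(0.175) + (5)²(0.075) + (7)²(0.525) = 28.75

28.75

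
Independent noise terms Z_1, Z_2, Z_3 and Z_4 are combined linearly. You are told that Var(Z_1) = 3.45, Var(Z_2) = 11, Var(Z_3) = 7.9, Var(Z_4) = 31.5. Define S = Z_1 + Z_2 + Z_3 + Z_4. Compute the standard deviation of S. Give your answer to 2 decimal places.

7.34

By independence, Var(S) = (1)²Var(Z_1) + (1)²Var(Z_2) + (1)²Var(Z_3) + (1)²Var(Z_4)
= (1)²·3.45 + (1)²·11 + (1)²·7.9 + (1)²·31.5 = 53.85
sd(S) = √53.85 ≈ 7.34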